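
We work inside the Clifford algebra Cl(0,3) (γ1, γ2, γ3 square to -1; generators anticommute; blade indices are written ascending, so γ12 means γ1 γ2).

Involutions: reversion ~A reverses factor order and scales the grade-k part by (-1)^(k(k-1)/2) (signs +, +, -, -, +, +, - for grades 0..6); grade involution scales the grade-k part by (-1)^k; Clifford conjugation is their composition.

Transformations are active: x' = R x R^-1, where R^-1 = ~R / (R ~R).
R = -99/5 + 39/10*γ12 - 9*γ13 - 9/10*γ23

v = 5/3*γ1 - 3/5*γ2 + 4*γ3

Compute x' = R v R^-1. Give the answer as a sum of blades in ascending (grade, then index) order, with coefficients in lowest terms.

~R = -99/5 - 39/10*γ12 + 9*γ13 + 9/10*γ23, and R ~R = 24453/50, so R^-1 = ~R / (24453/50).
R v = 267/50*γ1 + 1099/50*γ2 - 4683/50*γ3 + 87/10*γ123
Answer: -86852/40755*γ1 - 11677/13585*γ2 + 50571/13585*γ3


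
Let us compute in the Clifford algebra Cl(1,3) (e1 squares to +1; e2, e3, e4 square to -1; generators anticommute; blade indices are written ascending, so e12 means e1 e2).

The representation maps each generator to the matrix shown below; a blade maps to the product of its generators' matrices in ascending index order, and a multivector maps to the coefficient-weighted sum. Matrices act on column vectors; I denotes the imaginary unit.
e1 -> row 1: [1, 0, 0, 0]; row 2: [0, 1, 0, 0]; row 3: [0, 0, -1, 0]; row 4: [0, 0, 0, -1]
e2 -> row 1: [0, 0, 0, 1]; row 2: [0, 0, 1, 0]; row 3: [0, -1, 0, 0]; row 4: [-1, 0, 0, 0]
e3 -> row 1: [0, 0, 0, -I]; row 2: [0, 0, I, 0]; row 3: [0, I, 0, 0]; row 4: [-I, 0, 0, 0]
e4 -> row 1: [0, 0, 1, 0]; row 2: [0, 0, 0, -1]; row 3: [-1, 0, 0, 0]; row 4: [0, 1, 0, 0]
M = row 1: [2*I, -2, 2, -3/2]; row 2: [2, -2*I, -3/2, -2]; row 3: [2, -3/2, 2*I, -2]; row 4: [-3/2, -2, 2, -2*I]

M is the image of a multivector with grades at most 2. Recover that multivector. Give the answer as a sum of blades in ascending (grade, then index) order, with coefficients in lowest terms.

Method: the blade images are trace-orthogonal — tr(rho(e_A) rho(e_B)^-1) = 4 if A = B and 0 otherwise — and rho(e_A)^-1 = (e_A)^2 * rho(e_A) with (e_A)^2 = +1 or -1, so the coefficient of e_A in the preimage is (e_A)^2 * tr(M rho(e_A))/4.
Nonzero projections over blades of grade <= 2: e12: (e12)^2 = +1, tr(M rho(e12)) = -6, coefficient -3/2; e14: (e14)^2 = +1, tr(M rho(e14)) = 8, coefficient 2; e23: (e23)^2 = -1, tr(M rho(e23)) = 8, coefficient -2; e24: (e24)^2 = -1, tr(M rho(e24)) = 8, coefficient -2. Every other blade of grade <= 2 projects to 0.
Answer: -3/2*e12 + 2*e14 - 2*e23 - 2*e24


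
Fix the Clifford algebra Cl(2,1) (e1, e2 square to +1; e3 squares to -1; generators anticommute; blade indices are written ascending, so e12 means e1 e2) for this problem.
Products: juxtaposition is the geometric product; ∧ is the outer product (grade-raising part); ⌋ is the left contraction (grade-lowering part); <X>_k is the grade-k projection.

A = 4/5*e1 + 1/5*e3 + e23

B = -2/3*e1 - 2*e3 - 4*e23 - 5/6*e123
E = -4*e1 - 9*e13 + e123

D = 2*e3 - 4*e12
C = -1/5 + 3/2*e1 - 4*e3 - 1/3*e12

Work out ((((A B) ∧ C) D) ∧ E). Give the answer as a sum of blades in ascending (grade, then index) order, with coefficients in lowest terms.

step 1: -62/15 - 5/6*e1 + 6/5*e2 + 1/6*e12 - 22/15*e13 - 2/3*e23 - 58/15*e123
step 2: 62/75 - 181/30*e1 - 6/25*e2 + 248/15*e3 - 41/90*e12 + 272/75*e13 - 14/3*e23 - 67/75*e123
step 3: -314/9 - 616/75*e1 + 502/15*e2 - 48/25*e3 - 38/25*e12 - 461/15*e13 - 1124/75*e23 - 3017/45*e123
step 4: 1256/9*e1 + 2008/15*e12 + 7658/25*e13 + 73408/225*e123
Answer: 1256/9*e1 + 2008/15*e12 + 7658/25*e13 + 73408/225*e123


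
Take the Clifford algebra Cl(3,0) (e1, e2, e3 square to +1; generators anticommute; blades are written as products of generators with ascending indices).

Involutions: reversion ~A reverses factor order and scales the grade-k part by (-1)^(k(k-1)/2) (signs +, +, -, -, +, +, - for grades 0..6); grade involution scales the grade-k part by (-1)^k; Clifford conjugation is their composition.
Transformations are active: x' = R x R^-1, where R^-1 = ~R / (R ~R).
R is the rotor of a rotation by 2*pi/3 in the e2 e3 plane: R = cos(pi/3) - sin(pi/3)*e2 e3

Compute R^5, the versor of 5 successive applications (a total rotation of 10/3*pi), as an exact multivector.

The rotor phase is half the rotation angle and phases add under composition, so 5 steps in the e2 e3 plane accumulate phase 5*(pi/3) = 5*pi/3: R^5 = cos(5*pi/3) - sin(5*pi/3)*e2 e3.
cos(5*pi/3) = 1/2 and sin(5*pi/3) = -sqrt(3)/2, so R^5 = 1/2 + sqrt(3)/2*e2 e3. The net rotation is 4/3*pi (after discarding 1 full turn, each of which contributes a factor -1 to the rotor); the rotor keeps the half-angle phase exactly.
Answer: 1/2 + sqrt(3)/2*e2 e3


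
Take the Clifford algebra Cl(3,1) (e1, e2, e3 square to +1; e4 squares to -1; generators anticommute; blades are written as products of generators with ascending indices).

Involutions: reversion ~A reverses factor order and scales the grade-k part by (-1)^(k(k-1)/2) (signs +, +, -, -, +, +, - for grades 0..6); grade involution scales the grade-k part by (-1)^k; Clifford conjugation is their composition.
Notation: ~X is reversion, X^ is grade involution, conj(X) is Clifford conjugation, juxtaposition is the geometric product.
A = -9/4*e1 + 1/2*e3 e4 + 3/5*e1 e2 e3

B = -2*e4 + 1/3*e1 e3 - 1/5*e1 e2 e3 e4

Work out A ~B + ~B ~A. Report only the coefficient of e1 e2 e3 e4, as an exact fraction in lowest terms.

first term: -1/5*e2 + 7/4*e3 + 3/25*e4 - 1/10*e1 e2 + 14/3*e1 e4 + 9/20*e2 e3 e4 - 6/5*e1 e2 e3 e4
second term: 1/5*e2 + 1/4*e3 + 3/25*e4 + 1/10*e1 e2 - 13/3*e1 e4 - 9/20*e2 e3 e4 - 6/5*e1 e2 e3 e4
Answer: -12/5


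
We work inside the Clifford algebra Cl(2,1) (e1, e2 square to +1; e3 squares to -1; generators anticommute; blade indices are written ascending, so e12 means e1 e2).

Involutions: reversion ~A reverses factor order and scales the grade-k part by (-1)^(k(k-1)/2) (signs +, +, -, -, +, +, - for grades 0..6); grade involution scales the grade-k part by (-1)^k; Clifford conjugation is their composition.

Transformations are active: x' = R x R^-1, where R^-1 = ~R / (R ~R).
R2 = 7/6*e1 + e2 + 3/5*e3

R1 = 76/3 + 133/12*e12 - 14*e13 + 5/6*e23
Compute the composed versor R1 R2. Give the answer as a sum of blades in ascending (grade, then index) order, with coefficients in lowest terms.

Distribute over the terms of R2 (each basis-blade product reordered to ascending indices, repeated generators contracted through their squares):
R1 (7/6*e1) = 266/9*e1 - 931/72*e2 + 49/3*e3 + 35/36*e123
R1 (e2) = 133/12*e1 + 76/3*e2 - 5/6*e3 + 14*e123
R1 (3/5*e3) = 42/5*e1 - 1/2*e2 + 76/5*e3 + 133/20*e123
Summing the partial products and collecting blades:
Answer: 8827/180*e1 + 857/72*e2 + 307/10*e3 + 973/45*e123


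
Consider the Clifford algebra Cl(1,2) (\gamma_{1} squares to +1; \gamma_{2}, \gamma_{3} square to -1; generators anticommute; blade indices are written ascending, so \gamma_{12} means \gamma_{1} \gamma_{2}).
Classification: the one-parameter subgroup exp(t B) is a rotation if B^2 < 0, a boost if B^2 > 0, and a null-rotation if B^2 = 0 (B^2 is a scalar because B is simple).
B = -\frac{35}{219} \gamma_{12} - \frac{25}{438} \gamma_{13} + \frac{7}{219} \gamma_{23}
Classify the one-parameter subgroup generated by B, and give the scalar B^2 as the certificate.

B^2 term by term: the squares give (-\frac{35}{219})^2*(\gamma_{12})^2 + (-\frac{25}{438})^2*(\gamma_{13})^2 + (\frac{7}{219})^2*(\gamma_{23})^2 = \frac{1225}{47961}*(+1) + \frac{625}{191844}*(+1) + \frac{49}{47961}*(-1) = \frac{1}{36} (each basis 2-blade squares to minus the product of its generators' squares); cross terms between blades sharing an index anticommute and cancel. So B^2 = \frac{1}{36}.
Answer: boost, certificate B^2 = \frac{1}{36}. The invariant at work: B^2 = \frac{1}{36} is unchanged by conjugation, hence its sign classifies the subgroup whatever basis B is written in.


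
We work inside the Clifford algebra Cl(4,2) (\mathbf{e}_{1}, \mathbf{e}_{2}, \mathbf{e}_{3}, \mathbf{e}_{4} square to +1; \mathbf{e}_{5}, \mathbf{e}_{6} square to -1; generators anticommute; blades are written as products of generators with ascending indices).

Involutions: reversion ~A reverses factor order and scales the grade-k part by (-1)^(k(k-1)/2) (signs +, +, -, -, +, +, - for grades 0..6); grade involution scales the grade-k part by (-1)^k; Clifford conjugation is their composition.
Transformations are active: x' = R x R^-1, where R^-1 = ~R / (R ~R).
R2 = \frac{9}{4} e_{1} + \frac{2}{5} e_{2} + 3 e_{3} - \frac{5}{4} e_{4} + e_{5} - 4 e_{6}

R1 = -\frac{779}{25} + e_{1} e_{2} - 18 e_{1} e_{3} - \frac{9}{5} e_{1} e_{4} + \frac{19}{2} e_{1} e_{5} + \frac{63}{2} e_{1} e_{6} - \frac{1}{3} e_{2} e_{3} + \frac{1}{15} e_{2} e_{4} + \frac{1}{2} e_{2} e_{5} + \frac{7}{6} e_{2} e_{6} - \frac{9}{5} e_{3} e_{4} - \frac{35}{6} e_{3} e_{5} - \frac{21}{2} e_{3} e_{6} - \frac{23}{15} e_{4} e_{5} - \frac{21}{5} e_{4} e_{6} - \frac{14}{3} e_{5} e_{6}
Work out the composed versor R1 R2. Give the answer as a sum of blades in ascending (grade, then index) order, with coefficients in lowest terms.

Distribute over the terms of R2 (each basis-blade product reordered to ascending indices, repeated generators contracted through their squares):
R1 (\frac{9}{4} e_{1}) = -\frac{7011}{100} e_{1} - \frac{9}{4} e_{2} + \frac{81}{2} e_{3} + \frac{81}{20} e_{4} - \frac{171}{8} e_{5} - \frac{567}{8} e_{6} - \frac{3}{4} e_{1} e_{2} e_{3} + \frac{3}{20} e_{1} e_{2} e_{4} + \frac{9}{8} e_{1} e_{2} e_{5} + \frac{21}{8} e_{1} e_{2} e_{6} - \frac{81}{20} e_{1} e_{3} e_{4} - \frac{105}{8} e_{1} e_{3} e_{5} - \frac{189}{8} e_{1} e_{3} e_{6} - \frac{69}{20} e_{1} e_{4} e_{5} - \frac{189}{20} e_{1} e_{4} e_{6} - \frac{21}{2} e_{1} e_{5} e_{6}
R1 (\frac{2}{5} e_{2}) = \frac{2}{5} e_{1} - \frac{1558}{125} e_{2} + \frac{2}{15} e_{3} - \frac{2}{75} e_{4} - \frac{1}{5} e_{5} - \frac{7}{15} e_{6} + \frac{36}{5} e_{1} e_{2} e_{3} + \frac{18}{25} e_{1} e_{2} e_{4} - \frac{19}{5} e_{1} e_{2} e_{5} - \frac{63}{5} e_{1} e_{2} e_{6} - \frac{18}{25} e_{2} e_{3} e_{4} - \frac{7}{3} e_{2} e_{3} e_{5} - \frac{21}{5} e_{2} e_{3} e_{6} - \frac{46}{75} e_{2} e_{4} e_{5} - \frac{42}{25} e_{2} e_{4} e_{6} - \frac{28}{15} e_{2} e_{5} e_{6}
R1 (3 e_{3}) = -54 e_{1} - e_{2} - \frac{2337}{25} e_{3} + \frac{27}{5} e_{4} + \frac{35}{2} e_{5} + \frac{63}{2} e_{6} + 3 e_{1} e_{2} e_{3} + \frac{27}{5} e_{1} e_{3} e_{4} - \frac{57}{2} e_{1} e_{3} e_{5} - \frac{189}{2} e_{1} e_{3} e_{6} - \frac{1}{5} e_{2} e_{3} e_{4} - \frac{3}{2} e_{2} e_{3} e_{5} - \frac{7}{2} e_{2} e_{3} e_{6} - \frac{23}{5} e_{3} e_{4} e_{5} - \frac{63}{5} e_{3} e_{4} e_{6} - 14 e_{3} e_{5} e_{6}
R1 (-\frac{5}{4} e_{4}) = \frac{9}{4} e_{1} - \frac{1}{12} e_{2} + \frac{9}{4} e_{3} + \frac{779}{20} e_{4} - \frac{23}{12} e_{5} - \frac{21}{4} e_{6} - \frac{5}{4} e_{1} e_{2} e_{4} + \frac{45}{2} e_{1} e_{3} e_{4} + \frac{95}{8} e_{1} e_{4} e_{5} + \frac{315}{8} e_{1} e_{4} e_{6} + \frac{5}{12} e_{2} e_{3} e_{4} + \frac{5}{8} e_{2} e_{4} e_{5} + \frac{35}{24} e_{2} e_{4} e_{6} - \frac{175}{24} e_{3} e_{4} e_{5} - \frac{105}{8} e_{3} e_{4} e_{6} + \frac{35}{6} e_{4} e_{5} e_{6}
R1 (e_{5}) = -\frac{19}{2} e_{1} - \frac{1}{2} e_{2} + \frac{35}{6} e_{3} + \frac{23}{15} e_{4} - \frac{779}{25} e_{5} - \frac{14}{3} e_{6} + e_{1} e_{2} e_{5} - 18 e_{1} e_{3} e_{5} - \frac{9}{5} e_{1} e_{4} e_{5} - \frac{63}{2} e_{1} e_{5} e_{6} - \frac{1}{3} e_{2} e_{3} e_{5} + \frac{1}{15} e_{2} e_{4} e_{5} - \frac{7}{6} e_{2} e_{5} e_{6} - \frac{9}{5} e_{3} e_{4} e_{5} + \frac{21}{2} e_{3} e_{5} e_{6} + \frac{21}{5} e_{4} e_{5} e_{6}
R1 (-4 e_{6}) = 126 e_{1} + \frac{14}{3} e_{2} - 42 e_{3} - \frac{84}{5} e_{4} - \frac{56}{3} e_{5} + \frac{3116}{25} e_{6} - 4 e_{1} e_{2} e_{6} + 72 e_{1} e_{3} e_{6} + \frac{36}{5} e_{1} e_{4} e_{6} - 38 e_{1} e_{5} e_{6} + \frac{4}{3} e_{2} e_{3} e_{6} - \frac{4}{15} e_{2} e_{4} e_{6} - 2 e_{2} e_{5} e_{6} + \frac{36}{5} e_{3} e_{4} e_{6} + \frac{70}{3} e_{3} e_{5} e_{6} + \frac{92}{15} e_{4} e_{5} e_{6}
Summing the partial products and collecting blades:
Answer: -\frac{124}{25} e_{1} - \frac{8723}{750} e_{2} - \frac{26029}{300} e_{3} + \frac{2483}{75} e_{4} - \frac{33491}{600} e_{5} + \frac{44929}{600} e_{6} + \frac{189}{20} e_{1} e_{2} e_{3} - \frac{19}{50} e_{1} e_{2} e_{4} - \frac{67}{40} e_{1} e_{2} e_{5} - \frac{559}{40} e_{1} e_{2} e_{6} + \frac{477}{20} e_{1} e_{3} e_{4} - \frac{477}{8} e_{1} e_{3} e_{5} - \frac{369}{8} e_{1} e_{3} e_{6} + \frac{53}{8} e_{1} e_{4} e_{5} + \frac{297}{8} e_{1} e_{4} e_{6} - 80 e_{1} e_{5} e_{6} - \frac{151}{300} e_{2} e_{3} e_{4} - \frac{25}{6} e_{2} e_{3} e_{5} - \frac{191}{30} e_{2} e_{3} e_{6} + \frac{47}{600} e_{2} e_{4} e_{5} - \frac{293}{600} e_{2} e_{4} e_{6} - \frac{151}{30} e_{2} e_{5} e_{6} - \frac{1643}{120} e_{3} e_{4} e_{5} - \frac{741}{40} e_{3} e_{4} e_{6} + \frac{119}{6} e_{3} e_{5} e_{6} + \frac{97}{6} e_{4} e_{5} e_{6}


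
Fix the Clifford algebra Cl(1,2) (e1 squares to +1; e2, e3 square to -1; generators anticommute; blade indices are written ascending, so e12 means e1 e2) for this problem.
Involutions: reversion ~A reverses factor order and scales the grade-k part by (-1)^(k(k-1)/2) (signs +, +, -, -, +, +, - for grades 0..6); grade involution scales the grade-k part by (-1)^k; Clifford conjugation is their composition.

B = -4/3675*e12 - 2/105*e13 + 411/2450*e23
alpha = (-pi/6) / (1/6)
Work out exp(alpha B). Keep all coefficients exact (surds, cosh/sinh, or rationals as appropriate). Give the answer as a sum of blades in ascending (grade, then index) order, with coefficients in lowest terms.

B^2 term by term: the squares give (-4/3675)^2*(e12)^2 + (-2/105)^2*(e13)^2 + (411/2450)^2*(e23)^2 = 16/13505625*(+1) + 4/11025*(+1) + 168921/6002500*(-1) = -1/36 (each basis 2-blade squares to minus the product of its generators' squares); cross terms between blades sharing an index anticommute and cancel. So B^2 = -1/36.
B^2 = -1/36 — circular case — the even/odd split gives cos and sin: l = 1/6, alpha*l = -pi/6, so exp(alpha B) = cos(-pi/6) + (sin(-pi/6)/(1/6))*B = sqrt(3)/2 + (-3)*B.
Answer: sqrt(3)/2 + 4/1225*e12 + 2/35*e13 - 1233/2450*e23


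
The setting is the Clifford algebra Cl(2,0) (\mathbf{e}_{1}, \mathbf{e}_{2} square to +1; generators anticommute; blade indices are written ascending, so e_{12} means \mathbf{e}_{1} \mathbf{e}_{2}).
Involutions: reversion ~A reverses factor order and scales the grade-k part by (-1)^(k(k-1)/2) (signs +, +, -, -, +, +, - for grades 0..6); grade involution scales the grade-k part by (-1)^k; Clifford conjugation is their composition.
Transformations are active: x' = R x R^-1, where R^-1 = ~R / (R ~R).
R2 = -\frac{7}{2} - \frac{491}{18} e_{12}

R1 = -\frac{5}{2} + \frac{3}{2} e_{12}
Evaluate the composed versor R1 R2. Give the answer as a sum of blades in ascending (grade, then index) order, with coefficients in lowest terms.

Distribute over the terms of R1 (each basis-blade product reordered to ascending indices, repeated generators contracted through their squares):
(-\frac{5}{2}) R2 = \frac{35}{4} + \frac{2455}{36} e_{12}
(\frac{3}{2} e_{12}) R2 = \frac{491}{12} - \frac{21}{4} e_{12}
Summing the partial products and collecting blades:
Answer: \frac{149}{3} + \frac{1133}{18} e_{12}


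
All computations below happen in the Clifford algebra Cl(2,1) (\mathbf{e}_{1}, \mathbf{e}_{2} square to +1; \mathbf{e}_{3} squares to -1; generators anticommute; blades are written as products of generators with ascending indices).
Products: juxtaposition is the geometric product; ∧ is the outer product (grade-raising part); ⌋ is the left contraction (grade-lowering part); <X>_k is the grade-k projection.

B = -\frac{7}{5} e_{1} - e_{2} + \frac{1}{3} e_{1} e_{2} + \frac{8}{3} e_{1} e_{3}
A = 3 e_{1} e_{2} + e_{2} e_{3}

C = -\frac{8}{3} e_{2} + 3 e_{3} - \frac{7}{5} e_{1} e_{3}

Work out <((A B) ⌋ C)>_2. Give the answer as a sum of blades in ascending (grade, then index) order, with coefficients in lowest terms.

step 1: -1 - 3 e_{1} + \frac{21}{5} e_{2} + e_{3} - \frac{8}{3} e_{1} e_{2} - \frac{1}{3} e_{1} e_{3} - 8 e_{2} e_{3} - \frac{7}{5} e_{1} e_{2} e_{3}
step 2: -\frac{206}{15} - \frac{7}{5} e_{1} + \frac{8}{3} e_{2} + \frac{6}{5} e_{3} + \frac{7}{5} e_{1} e_{3}
step 3: \frac{7}{5} e_{1} e_{3}
Answer: \frac{7}{5} e_{1} e_{3}


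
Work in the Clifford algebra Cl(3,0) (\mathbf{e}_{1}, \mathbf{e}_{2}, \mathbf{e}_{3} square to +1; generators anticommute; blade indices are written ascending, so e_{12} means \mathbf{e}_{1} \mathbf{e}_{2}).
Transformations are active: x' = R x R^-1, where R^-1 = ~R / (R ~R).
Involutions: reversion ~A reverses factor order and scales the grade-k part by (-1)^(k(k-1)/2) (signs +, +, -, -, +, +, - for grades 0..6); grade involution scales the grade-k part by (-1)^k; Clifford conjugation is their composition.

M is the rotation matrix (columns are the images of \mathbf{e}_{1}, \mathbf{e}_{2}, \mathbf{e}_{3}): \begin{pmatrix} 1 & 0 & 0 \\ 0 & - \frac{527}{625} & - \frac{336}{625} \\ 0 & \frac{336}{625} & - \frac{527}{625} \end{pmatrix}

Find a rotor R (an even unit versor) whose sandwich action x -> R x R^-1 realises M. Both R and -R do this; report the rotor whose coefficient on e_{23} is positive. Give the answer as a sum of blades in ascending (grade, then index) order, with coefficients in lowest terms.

Method: write R = a + b12*e_{12} + b13*e_{13} + b23*e_{23} with a^2 + b12^2 + b13^2 + b23^2 = 1 (so R^-1 = ~R). Expanding the columns R e_j ~R gives tr M = 4a^2 - 1 and, from the antisymmetric part, M21 - M12 = -4a*b12, M13 - M31 = 4a*b13, M32 - M23 = -4a*b23.
Here tr M = -\frac{429}{625}, so a^2 = (1 + tr M)/4 = \frac{49}{625} and a = ±\frac{7}{25}. Taking a = \frac{7}{25}: M21 - M12 = 0, M13 - M31 = 0, M32 - M23 = \frac{672}{625}, giving b12 = 0, b13 = 0, b23 = -\frac{24}{25}, i.e. R = \frac{7}{25} - \frac{24}{25} e_{23}.
Its e_{23} coefficient is negative, so report the other preimage -R.
Answer: -\frac{7}{25} + \frac{24}{25} e_{23}. Sheet selection: the two-to-one cover makes ±R indistinguishable at the matrix level (trace -\frac{429}{625}), so uniqueness comes from the required sign on e_{23}.


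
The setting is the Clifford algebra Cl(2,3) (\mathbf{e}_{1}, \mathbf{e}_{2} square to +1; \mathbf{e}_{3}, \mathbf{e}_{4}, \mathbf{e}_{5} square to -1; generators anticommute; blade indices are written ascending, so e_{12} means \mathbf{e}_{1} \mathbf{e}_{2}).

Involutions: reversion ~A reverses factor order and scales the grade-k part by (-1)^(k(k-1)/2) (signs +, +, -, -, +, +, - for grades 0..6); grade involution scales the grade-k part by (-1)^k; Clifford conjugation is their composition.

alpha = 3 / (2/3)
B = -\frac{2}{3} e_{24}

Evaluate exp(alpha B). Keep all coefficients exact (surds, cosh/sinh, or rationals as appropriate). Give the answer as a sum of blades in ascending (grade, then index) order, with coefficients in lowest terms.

B^2 = (-\frac{2}{3})^2*(e_{24})^2 = \frac{4}{9}*(+1) = \frac{4}{9} (a basis 2-blade squares to minus the product of its generators' squares).
B^2 = \frac{4}{9} — the positive square puts this in the hyperbolic regime; l = \frac{2}{3}, alpha*l = 3, so exp(alpha B) = cosh(3) + (sinh(3)/(\frac{2}{3}))*B = \cosh{\left(3 \right)} + (\frac{3 \sinh{\left(3 \right)}}{2})*B.
Answer: \cosh{\left(3 \right)} - \sinh{\left(3 \right)} e_{24}


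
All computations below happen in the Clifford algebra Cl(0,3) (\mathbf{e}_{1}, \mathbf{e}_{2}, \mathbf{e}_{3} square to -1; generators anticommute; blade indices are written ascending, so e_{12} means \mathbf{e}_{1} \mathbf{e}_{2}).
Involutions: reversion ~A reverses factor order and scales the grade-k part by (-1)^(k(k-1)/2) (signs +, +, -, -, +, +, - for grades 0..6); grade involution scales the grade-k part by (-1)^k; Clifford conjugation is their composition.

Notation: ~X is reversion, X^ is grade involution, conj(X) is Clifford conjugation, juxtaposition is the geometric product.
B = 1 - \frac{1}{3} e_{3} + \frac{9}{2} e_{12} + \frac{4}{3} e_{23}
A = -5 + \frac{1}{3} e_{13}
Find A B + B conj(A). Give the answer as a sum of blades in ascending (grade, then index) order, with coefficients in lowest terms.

first term: -5 + \frac{1}{9} e_{1} + \frac{5}{3} e_{3} - \frac{397}{18} e_{12} + \frac{1}{3} e_{13} - \frac{49}{6} e_{23}
second term: -5 + \frac{1}{9} e_{1} + \frac{5}{3} e_{3} - \frac{397}{18} e_{12} - \frac{1}{3} e_{13} - \frac{49}{6} e_{23}
Answer: -10 + \frac{2}{9} e_{1} + \frac{10}{3} e_{3} - \frac{397}{9} e_{12} - \frac{49}{3} e_{23}


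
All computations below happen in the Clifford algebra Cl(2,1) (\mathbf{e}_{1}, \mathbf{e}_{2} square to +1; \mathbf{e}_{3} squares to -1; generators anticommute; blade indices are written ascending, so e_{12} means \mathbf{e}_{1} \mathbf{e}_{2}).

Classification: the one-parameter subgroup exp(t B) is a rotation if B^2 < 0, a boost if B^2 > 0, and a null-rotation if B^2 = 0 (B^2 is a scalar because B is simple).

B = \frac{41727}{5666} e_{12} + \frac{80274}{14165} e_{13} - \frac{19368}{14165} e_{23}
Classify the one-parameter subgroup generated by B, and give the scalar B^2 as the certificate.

B^2 term by term: the squares give (\frac{41727}{5666})^2*(e_{12})^2 + (\frac{80274}{14165})^2*(e_{13})^2 + (-\frac{19368}{14165})^2*(e_{23})^2 = \frac{1741142529}{32103556}*(-1) + \frac{6443915076}{200647225}*(+1) + \frac{375119424}{200647225}*(+1) = -\frac{81}{4} (each basis 2-blade squares to minus the product of its generators' squares); cross terms between blades sharing an index anticommute and cancel. So B^2 = -\frac{81}{4}.
Answer: rotation, certificate B^2 = -\frac{81}{4}. Key observation: B^2 = -\frac{81}{4} is a conjugation invariant, so its sign decides the class regardless of the surface form of B.


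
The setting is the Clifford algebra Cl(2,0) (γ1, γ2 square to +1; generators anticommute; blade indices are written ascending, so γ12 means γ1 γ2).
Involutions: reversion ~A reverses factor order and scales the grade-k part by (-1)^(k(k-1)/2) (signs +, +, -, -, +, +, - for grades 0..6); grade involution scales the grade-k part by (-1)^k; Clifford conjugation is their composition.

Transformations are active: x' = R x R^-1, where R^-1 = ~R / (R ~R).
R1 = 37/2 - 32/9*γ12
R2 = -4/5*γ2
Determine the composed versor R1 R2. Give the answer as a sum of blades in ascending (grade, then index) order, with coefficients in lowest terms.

Distribute over the terms of R2 (each basis-blade product reordered to ascending indices, repeated generators contracted through their squares):
R1 (-4/5*γ2) = 128/45*γ1 - 74/5*γ2
Answer: 128/45*γ1 - 74/5*γ2


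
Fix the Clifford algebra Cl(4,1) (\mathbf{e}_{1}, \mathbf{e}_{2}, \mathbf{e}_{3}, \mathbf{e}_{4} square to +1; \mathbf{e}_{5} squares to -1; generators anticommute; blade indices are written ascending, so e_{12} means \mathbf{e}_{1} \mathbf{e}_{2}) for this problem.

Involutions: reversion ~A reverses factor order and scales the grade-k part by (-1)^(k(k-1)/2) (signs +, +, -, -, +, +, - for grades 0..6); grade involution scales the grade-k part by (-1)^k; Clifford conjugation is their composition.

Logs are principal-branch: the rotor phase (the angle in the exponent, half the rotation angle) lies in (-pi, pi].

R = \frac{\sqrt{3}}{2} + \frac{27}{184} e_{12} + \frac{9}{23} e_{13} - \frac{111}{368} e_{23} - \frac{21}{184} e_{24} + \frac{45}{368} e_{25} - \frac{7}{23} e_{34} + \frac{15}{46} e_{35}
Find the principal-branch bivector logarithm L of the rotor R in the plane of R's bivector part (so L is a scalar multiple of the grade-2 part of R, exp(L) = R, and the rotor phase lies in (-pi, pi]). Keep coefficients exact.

The scalar part of R is \frac{\sqrt{3}}{2}, and that scalar determines the rotor phase on the principal branch; recovering the unit plane as bivector-part over sine of the phase gives L = phase * plane.
Concretely: cos(phase) = \frac{\sqrt{3}}{2} gives phase = ±\frac{\pi}{6}, and since phase/sin(phase) is even the sign is immaterial: L = (phase/sin(phase)) * <R>_2 = (\frac{\pi}{3}) * <R>_2.
Answer: \frac{9 \pi}{184} e_{12} + \frac{3 \pi}{23} e_{13} - \frac{37 \pi}{368} e_{23} - \frac{7 \pi}{184} e_{24} + \frac{15 \pi}{368} e_{25} - \frac{7 \pi}{69} e_{34} + \frac{5 \pi}{46} e_{35}


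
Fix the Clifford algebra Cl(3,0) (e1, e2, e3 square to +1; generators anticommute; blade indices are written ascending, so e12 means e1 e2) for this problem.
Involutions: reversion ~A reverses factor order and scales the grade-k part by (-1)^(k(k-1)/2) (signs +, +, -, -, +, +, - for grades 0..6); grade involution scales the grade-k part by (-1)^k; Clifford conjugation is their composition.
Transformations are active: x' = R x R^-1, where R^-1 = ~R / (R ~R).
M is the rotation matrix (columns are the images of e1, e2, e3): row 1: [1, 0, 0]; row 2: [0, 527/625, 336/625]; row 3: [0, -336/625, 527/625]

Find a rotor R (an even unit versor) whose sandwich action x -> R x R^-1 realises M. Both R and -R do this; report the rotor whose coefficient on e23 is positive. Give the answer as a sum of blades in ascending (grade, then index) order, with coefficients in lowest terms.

Method: write R = a + b12*e12 + b13*e13 + b23*e23 with a^2 + b12^2 + b13^2 + b23^2 = 1 (so R^-1 = ~R). Expanding the columns R e_j ~R gives tr M = 4a^2 - 1 and, from the antisymmetric part, M21 - M12 = -4a*b12, M13 - M31 = 4a*b13, M32 - M23 = -4a*b23.
Here tr M = 1679/625, so a^2 = (1 + tr M)/4 = 576/625 and a = ±24/25. Taking a = 24/25: M21 - M12 = 0, M13 - M31 = 0, M32 - M23 = -672/625, giving b12 = 0, b13 = 0, b23 = 7/25, i.e. R = 24/25 + 7/25*e23.
Its e23 coefficient is already positive.
Answer: 24/25 + 7/25*e23. Key observation: the double cover Spin(3) -> SO(3) sends R and -R to the same matrix (trace 1679/625 here), so the stated sign of the e23 coefficient is what selects one sheet.


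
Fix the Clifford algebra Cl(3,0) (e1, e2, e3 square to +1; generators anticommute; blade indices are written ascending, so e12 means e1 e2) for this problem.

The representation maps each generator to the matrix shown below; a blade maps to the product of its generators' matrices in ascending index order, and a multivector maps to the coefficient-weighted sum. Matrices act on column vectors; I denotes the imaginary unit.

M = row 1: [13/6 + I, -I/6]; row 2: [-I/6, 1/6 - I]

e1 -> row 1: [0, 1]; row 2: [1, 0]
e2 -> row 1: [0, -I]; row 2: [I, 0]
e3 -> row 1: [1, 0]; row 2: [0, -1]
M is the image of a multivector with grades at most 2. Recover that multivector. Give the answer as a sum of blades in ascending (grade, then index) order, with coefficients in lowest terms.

Method: 1, rho(e1), rho(e2), rho(e3) form a trace-orthogonal basis of the 2x2 complex matrices (tr(X Y) = 2 if X = Y, else 0), so M = m0*1 + m1*rho(e1) + m2*rho(e2) + m3*rho(e3) with m0 = tr(M)/2 = 7/6, m1 = tr(M rho(e1))/2 = -I/6, m2 = tr(M rho(e2))/2 = 0, m3 = tr(M rho(e3))/2 = 1 + I.
Multiplying table entries, the bivector images are rho(e12) = I*rho(e3), rho(e13) = -I*rho(e2), rho(e23) = I*rho(e1); with real blade coefficients the real parts of m0..m3 are the coefficients of 1, e1, e2, e3 and the imaginary parts give the bivectors (e23: Im m1, e13: -Im m2, e12: Im m3).
Answer: 7/6 + e3 + e12 - 1/6*e23


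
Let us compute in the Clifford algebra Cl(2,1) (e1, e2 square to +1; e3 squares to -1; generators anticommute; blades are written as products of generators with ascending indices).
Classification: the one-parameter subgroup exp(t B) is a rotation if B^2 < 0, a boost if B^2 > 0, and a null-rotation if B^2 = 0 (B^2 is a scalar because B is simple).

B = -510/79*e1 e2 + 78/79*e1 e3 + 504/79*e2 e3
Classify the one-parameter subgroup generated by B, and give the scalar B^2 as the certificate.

B^2 term by term: the squares give (-510/79)^2*(e1 e2)^2 + (78/79)^2*(e1 e3)^2 + (504/79)^2*(e2 e3)^2 = 260100/6241*(-1) + 6084/6241*(+1) + 254016/6241*(+1) = 0 (each basis 2-blade squares to minus the product of its generators' squares); cross terms between blades sharing an index anticommute and cancel. So B^2 = 0.
Answer: null-rotation, certificate B^2 = 0. Key observation: B^2 = 0 is a conjugation invariant, so its sign decides the class regardless of the surface form of B.


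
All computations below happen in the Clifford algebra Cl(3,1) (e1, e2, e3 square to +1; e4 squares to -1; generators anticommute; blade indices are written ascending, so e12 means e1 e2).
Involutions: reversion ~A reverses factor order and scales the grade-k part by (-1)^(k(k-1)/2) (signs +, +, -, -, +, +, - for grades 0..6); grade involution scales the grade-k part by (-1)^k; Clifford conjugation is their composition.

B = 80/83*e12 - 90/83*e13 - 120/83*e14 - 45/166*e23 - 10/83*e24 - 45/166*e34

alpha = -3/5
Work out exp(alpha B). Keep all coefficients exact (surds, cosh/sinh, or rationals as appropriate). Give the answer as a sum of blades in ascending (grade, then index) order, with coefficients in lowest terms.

B^2 term by term: the squares give (80/83)^2*(e12)^2 + (-90/83)^2*(e13)^2 + (-120/83)^2*(e14)^2 + (-45/166)^2*(e23)^2 + (-10/83)^2*(e24)^2 + (-45/166)^2*(e34)^2 = 6400/6889*(-1) + 8100/6889*(-1) + 14400/6889*(+1) + 2025/27556*(-1) + 100/6889*(+1) + 2025/27556*(+1) = 0 (each basis 2-blade squares to minus the product of its generators' squares); cross terms between blades sharing an index anticommute and cancel; the commuting (index-disjoint) pairs give grade-4 terms 2*c*c'*(blade product), which cancel blade by blade — e1234: -3600/6889 - 1800/6889 + 5400/6889 = 0 — confirming B is simple. So B^2 = 0.
B^2 = 0, and the exponential is exactly linear here: exp(alpha B) = 1 + alpha B (parabolic case).
Answer: 1 - 48/83*e12 + 54/83*e13 + 72/83*e14 + 27/166*e23 + 6/83*e24 + 27/166*e34


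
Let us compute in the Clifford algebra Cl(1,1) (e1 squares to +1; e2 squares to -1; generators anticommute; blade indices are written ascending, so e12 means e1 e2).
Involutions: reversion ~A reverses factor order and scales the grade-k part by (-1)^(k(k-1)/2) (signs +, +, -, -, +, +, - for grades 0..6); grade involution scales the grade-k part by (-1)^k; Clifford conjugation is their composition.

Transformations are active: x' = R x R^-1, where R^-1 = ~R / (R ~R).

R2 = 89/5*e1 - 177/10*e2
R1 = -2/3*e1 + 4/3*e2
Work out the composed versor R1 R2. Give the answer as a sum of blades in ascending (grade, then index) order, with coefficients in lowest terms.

Distribute over the terms of R1 (each basis-blade product reordered to ascending indices, repeated generators contracted through their squares):
(-2/3*e1) R2 = -178/15 + 59/5*e12
(4/3*e2) R2 = 118/5 - 356/15*e12
Summing the partial products and collecting blades:
Answer: 176/15 - 179/15*e12


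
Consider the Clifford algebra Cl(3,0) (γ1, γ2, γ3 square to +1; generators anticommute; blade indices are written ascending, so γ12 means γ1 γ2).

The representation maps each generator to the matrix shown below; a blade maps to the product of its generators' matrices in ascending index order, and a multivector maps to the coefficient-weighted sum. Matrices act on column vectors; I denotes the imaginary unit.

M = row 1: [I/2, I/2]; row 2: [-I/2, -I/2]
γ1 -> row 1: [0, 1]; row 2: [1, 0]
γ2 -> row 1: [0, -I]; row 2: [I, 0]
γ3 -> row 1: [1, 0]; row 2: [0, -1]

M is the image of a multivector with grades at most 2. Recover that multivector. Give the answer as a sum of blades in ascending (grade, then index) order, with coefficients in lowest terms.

Method: 1, rho(γ1), rho(γ2), rho(γ3) form a trace-orthogonal basis of the 2x2 complex matrices (tr(X Y) = 2 if X = Y, else 0), so M = m0*1 + m1*rho(γ1) + m2*rho(γ2) + m3*rho(γ3) with m0 = tr(M)/2 = 0, m1 = tr(M rho(γ1))/2 = 0, m2 = tr(M rho(γ2))/2 = -1/2, m3 = tr(M rho(γ3))/2 = I/2.
Multiplying table entries, the bivector images are rho(γ12) = I*rho(γ3), rho(γ13) = -I*rho(γ2), rho(γ23) = I*rho(γ1); with real blade coefficients the real parts of m0..m3 are the coefficients of 1, γ1, γ2, γ3 and the imaginary parts give the bivectors (γ23: Im m1, γ13: -Im m2, γ12: Im m3).
Answer: -1/2*γ2 + 1/2*γ12


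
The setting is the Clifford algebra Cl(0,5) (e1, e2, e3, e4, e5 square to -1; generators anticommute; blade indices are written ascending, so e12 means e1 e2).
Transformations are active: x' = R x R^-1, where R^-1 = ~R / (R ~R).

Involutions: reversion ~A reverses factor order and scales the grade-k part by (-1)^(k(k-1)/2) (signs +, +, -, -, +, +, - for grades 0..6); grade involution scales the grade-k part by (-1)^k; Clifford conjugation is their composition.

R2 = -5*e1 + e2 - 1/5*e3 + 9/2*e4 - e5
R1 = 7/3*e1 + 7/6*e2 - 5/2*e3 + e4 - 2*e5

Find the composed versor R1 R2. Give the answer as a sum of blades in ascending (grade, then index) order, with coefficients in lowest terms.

Distribute over the terms of R1 (each basis-blade product reordered to ascending indices, repeated generators contracted through their squares):
(7/3*e1) R2 = 35/3 + 7/3*e12 - 7/15*e13 + 21/2*e14 - 7/3*e15
(7/6*e2) R2 = -7/6 + 35/6*e12 - 7/30*e23 + 21/4*e24 - 7/6*e25
(-5/2*e3) R2 = -1/2 - 25/2*e13 + 5/2*e23 - 45/4*e34 + 5/2*e35
(e4) R2 = -9/2 + 5*e14 - e24 + 1/5*e34 - e45
(-2*e5) R2 = -2 - 10*e15 + 2*e25 - 2/5*e35 + 9*e45
Summing the partial products and collecting blades:
Answer: 7/2 + 49/6*e12 - 389/30*e13 + 31/2*e14 - 37/3*e15 + 34/15*e23 + 17/4*e24 + 5/6*e25 - 221/20*e34 + 21/10*e35 + 8*e45


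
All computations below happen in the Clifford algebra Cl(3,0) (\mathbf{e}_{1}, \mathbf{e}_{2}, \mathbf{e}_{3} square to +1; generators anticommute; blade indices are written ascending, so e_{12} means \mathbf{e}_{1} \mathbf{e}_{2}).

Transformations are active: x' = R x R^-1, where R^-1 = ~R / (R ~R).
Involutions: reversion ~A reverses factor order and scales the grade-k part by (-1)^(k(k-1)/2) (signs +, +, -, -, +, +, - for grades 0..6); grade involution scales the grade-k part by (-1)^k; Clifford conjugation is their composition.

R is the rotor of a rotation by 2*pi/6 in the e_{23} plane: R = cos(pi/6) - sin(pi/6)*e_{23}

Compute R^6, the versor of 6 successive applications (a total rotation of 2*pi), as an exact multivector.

The rotor phase is half the rotation angle and phases add under composition, so 6 steps in the e_{23} plane accumulate phase 6*(pi/6) = \pi: R^6 = cos(\pi) - sin(\pi)*e_{23}.
cos(\pi) = -1 and sin(\pi) = 0, so R^6 = -1. The total rotation 2*pi is 1 full turn, so every vector returns to itself, yet the rotor is -1, on the OTHER sheet of the double cover (an odd number of 2*pi turns).
Answer: -1


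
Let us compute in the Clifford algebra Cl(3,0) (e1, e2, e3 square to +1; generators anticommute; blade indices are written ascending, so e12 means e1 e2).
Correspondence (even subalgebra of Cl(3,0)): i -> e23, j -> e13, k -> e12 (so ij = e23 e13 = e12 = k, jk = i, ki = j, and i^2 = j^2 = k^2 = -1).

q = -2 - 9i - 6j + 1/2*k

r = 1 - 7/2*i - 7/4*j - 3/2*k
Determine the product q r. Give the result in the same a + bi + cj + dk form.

In blades: q = -2 + 1/2*e12 - 6*e13 - 9*e23, r = 1 - 3/2*e12 - 7/4*e13 - 7/2*e23.
Distribute q over r term by term (generator squares from the signature, products reordered to ascending indices): (-2)*r = -2 + 3*e12 + 7/2*e13 + 7*e23; (1/2*e12)*r = 3/4 + 1/2*e12 - 7/4*e13 + 7/8*e23; (-6*e13)*r = -21/2 - 21*e12 - 6*e13 + 9*e23; (-9*e23)*r = -63/2 + 63/4*e12 - 27/2*e13 - 9*e23.
Sum: -173/4 - 7/4*e12 - 71/4*e13 + 63/8*e23; translating back through the correspondence:
Answer: -173/4 + 63/8*i - 71/4*j - 7/4*k


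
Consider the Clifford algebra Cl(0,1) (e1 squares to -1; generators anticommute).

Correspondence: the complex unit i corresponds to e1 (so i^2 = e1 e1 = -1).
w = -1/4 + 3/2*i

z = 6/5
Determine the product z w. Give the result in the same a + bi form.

In blades: z = 6/5, w = -1/4 + 3/2*e1.
Distribute z over w term by term (generator squares from the signature, products reordered to ascending indices): (6/5)*w = -3/10 + 9/5*e1.
Sum: -3/10 + 9/5*e1; translating back through the correspondence:
Answer: -3/10 + 9/5*i


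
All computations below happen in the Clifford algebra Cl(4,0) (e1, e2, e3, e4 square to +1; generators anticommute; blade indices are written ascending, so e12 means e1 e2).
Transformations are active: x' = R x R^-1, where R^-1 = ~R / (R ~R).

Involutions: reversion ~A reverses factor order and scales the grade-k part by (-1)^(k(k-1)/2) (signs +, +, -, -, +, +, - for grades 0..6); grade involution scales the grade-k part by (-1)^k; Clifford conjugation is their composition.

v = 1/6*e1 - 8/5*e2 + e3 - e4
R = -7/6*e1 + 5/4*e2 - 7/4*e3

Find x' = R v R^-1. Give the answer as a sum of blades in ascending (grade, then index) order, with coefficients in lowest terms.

~R = -7/6*e1 + 5/4*e2 - 7/4*e3, and R ~R = 431/72, so R^-1 = ~R / (431/72).
R v = -71/18 + 199/120*e12 - 7/8*e13 + 7/6*e14 - 31/20*e23 - 5/4*e24 + 7/4*e34
Answer: 3545/2586*e1 - 102/2155*e2 + 563/431*e3 + e4


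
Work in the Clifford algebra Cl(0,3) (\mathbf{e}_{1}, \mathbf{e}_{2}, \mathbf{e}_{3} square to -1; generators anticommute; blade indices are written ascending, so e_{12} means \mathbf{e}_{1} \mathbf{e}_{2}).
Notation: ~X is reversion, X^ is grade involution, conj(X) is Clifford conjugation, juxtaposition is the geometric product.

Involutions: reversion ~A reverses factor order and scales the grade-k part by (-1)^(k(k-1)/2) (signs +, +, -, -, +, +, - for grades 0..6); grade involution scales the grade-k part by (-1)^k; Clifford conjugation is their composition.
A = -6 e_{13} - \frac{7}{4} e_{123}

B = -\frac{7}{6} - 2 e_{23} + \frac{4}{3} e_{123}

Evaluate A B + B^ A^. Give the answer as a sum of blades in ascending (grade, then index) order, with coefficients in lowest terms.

first term: -\frac{7}{3} - \frac{7}{2} e_{1} - 8 e_{2} + 12 e_{12} + 7 e_{13} + \frac{49}{24} e_{123}
second term: -\frac{7}{3} + \frac{7}{2} e_{1} + 8 e_{2} - 12 e_{12} + 7 e_{13} - \frac{49}{24} e_{123}
Answer: -\frac{14}{3} + 14 e_{13}


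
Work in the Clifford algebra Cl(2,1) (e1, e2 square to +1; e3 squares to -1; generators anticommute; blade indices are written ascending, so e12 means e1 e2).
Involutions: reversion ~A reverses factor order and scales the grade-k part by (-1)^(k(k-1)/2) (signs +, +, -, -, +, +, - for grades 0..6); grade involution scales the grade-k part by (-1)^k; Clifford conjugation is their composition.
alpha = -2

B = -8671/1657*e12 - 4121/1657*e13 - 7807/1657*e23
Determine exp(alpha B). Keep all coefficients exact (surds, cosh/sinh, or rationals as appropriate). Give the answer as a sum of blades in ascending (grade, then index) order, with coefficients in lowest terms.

B^2 term by term: the squares give (-8671/1657)^2*(e12)^2 + (-4121/1657)^2*(e13)^2 + (-7807/1657)^2*(e23)^2 = 75186241/2745649*(-1) + 16982641/2745649*(+1) + 60949249/2745649*(+1) = 1 (each basis 2-blade squares to minus the product of its generators' squares); cross terms between blades sharing an index anticommute and cancel. So B^2 = 1.
B^2 = 1 — a positive square means the series sums to a boost: l = 1, alpha*l = -2, so exp(alpha B) = cosh(-2) + (sinh(-2)/1)*B = cosh(2) + (-sinh(2))*B.
Answer: cosh(2) + 8671*sinh(2)/1657*e12 + 4121*sinh(2)/1657*e13 + 7807*sinh(2)/1657*e23


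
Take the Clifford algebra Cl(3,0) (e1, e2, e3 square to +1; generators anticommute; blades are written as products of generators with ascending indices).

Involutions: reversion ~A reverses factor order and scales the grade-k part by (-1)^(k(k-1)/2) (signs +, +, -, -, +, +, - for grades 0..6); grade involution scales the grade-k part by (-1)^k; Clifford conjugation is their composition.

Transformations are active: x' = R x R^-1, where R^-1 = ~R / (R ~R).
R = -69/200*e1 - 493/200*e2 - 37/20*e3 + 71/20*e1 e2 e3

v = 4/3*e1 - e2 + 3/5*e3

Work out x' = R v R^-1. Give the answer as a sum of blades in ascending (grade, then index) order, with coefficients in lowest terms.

~R = -69/200*e1 - 493/200*e2 - 37/20*e3 - 71/20*e1 e2 e3, and R ~R = 88881/4000, so R^-1 = ~R / (88881/4000).
R v = 179/200 + 3457/600*e1 e2 + 17429/3000*e1 e3 + 4213/3000*e2 e3
Answer: -28289/31005*e1 - 2516/2385*e2 + 33857/31005*e3


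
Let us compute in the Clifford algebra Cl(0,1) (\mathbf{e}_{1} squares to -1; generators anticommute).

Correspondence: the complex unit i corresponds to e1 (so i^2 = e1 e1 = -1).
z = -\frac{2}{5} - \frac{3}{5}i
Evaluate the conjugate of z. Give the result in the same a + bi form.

In blades: z = -\frac{2}{5} - \frac{3}{5} e_{1}.
Conjugation here is Clifford conjugation: the scalar is fixed and the grade-1 and grade-2 blades all flip sign, giving -\frac{2}{5} + \frac{3}{5} e_{1}; translating back:
Answer: -\frac{2}{5} + \frac{3}{5}i
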